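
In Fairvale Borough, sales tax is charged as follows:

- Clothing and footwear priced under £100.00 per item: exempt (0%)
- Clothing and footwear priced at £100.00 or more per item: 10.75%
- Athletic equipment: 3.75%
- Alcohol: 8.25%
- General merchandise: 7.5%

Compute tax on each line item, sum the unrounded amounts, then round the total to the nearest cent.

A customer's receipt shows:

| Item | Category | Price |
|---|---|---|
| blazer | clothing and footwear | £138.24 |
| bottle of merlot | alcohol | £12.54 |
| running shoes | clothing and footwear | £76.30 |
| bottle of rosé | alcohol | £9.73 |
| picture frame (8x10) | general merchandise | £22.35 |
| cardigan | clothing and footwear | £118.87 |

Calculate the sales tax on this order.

£31.15

Blazer £138.24: clothing and footwear, £100.00 or more → 10.75% → £14.8608
Bottle of merlot £12.54: alcohol → 8.25% → £1.03455
Running shoes £76.30: clothing and footwear, under £100.00 → 0% → £0.00
Bottle of rosé £9.73: alcohol → 8.25% → £0.802725
Picture frame (8x10) £22.35: general merchandise → 7.5% → £1.67625
Cardigan £118.87: clothing and footwear, £100.00 or more → 10.75% → £12.778525
Unrounded tax sum = £31.15285 → £31.15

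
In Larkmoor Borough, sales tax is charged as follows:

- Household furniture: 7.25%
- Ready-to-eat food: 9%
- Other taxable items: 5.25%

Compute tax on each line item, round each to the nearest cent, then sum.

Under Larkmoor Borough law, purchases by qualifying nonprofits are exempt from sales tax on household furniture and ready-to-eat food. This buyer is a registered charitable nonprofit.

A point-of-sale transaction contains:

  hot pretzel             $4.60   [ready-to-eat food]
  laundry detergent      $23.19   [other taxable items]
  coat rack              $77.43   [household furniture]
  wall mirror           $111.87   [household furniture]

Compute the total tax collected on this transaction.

$1.22

Hot pretzel $4.60: ready-to-eat food, buyer-exempt → 0% → $0.00
Laundry detergent $23.19: other taxable items → 5.25% → $1.22
Coat rack $77.43: household furniture, buyer-exempt → 0% → $0.00
Wall mirror $111.87: household furniture, buyer-exempt → 0% → $0.00
Total tax = $1.22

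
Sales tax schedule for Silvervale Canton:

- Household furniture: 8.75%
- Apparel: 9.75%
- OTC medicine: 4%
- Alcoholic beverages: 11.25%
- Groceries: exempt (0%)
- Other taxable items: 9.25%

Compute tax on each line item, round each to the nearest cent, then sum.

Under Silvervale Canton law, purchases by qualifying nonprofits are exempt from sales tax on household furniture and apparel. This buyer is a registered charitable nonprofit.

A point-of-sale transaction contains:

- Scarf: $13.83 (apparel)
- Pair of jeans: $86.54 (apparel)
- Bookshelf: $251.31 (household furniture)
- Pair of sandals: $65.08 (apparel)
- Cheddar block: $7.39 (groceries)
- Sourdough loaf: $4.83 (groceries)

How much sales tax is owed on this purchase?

$0.00

Scarf $13.83: apparel, buyer-exempt → 0% → $0.00
Pair of jeans $86.54: apparel, buyer-exempt → 0% → $0.00
Bookshelf $251.31: household furniture, buyer-exempt → 0% → $0.00
Pair of sandals $65.08: apparel, buyer-exempt → 0% → $0.00
Cheddar block $7.39: groceries → 0% → $0.00
Sourdough loaf $4.83: groceries → 0% → $0.00
Total tax = $0.00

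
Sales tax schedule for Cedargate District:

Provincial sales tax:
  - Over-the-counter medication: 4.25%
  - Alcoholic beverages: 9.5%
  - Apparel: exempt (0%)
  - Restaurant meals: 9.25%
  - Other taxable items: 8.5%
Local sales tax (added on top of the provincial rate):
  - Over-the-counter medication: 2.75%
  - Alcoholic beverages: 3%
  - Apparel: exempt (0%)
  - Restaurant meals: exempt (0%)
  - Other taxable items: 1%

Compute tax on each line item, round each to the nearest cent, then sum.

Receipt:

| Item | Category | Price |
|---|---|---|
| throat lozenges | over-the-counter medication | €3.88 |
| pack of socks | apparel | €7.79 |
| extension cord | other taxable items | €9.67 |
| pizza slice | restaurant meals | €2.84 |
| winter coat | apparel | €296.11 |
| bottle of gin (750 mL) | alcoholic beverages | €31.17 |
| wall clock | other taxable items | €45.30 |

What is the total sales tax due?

€9.65

Throat lozenges €3.88: over-the-counter medication → 4.25% + 2.75% local = 7% → €0.27
Pack of socks €7.79: apparel → 0% + 0% local = 0% → €0.00
Extension cord €9.67: other taxable items → 8.5% + 1% local = 9.5% → €0.92
Pizza slice €2.84: restaurant meals → 9.25% + 0% local = 9.25% → €0.26
Winter coat €296.11: apparel → 0% + 0% local = 0% → €0.00
Bottle of gin (750 mL) €31.17: alcoholic beverages → 9.5% + 3% local = 12.5% → €3.90
Wall clock €45.30: other taxable items → 8.5% + 1% local = 9.5% → €4.30
Total tax = €0.27 + €0.92 + €0.26 + €3.90 + €4.30 = €9.65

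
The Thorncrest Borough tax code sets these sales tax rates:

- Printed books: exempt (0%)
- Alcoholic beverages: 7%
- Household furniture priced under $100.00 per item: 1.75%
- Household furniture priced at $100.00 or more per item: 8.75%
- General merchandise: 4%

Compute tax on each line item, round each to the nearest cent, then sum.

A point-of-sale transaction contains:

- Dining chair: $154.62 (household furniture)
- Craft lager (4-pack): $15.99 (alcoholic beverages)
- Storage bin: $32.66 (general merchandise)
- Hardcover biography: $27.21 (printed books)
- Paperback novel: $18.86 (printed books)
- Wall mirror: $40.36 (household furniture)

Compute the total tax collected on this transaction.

$16.67

Dining chair $154.62: household furniture, $100.00 or more → 8.75% → $13.53
Craft lager (4-pack) $15.99: alcoholic beverages → 7% → $1.12
Storage bin $32.66: general merchandise → 4% → $1.31
Hardcover biography $27.21: printed books → 0% → $0.00
Paperback novel $18.86: printed books → 0% → $0.00
Wall mirror $40.36: household furniture, under $100.00 → 1.75% → $0.71
Total tax = $13.53 + $1.12 + $1.31 + $0.71 = $16.67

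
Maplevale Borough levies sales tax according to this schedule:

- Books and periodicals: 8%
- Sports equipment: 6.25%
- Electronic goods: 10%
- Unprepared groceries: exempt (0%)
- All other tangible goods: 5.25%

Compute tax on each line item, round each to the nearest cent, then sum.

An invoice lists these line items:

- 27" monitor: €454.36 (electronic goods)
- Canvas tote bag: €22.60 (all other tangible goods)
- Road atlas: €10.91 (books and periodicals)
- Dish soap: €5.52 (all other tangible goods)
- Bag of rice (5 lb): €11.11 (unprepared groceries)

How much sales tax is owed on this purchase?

27" monitor €454.36: electronic goods → 10% → €45.44
Canvas tote bag €22.60: all other tangible goods → 5.25% → €1.19
Road atlas €10.91: books and periodicals → 8% → €0.87
Dish soap €5.52: all other tangible goods → 5.25% → €0.29
Bag of rice (5 lb) €11.11: unprepared groceries → 0% → €0.00
Total tax = €45.44 + €1.19 + €0.87 + €0.29 = €47.79

€47.79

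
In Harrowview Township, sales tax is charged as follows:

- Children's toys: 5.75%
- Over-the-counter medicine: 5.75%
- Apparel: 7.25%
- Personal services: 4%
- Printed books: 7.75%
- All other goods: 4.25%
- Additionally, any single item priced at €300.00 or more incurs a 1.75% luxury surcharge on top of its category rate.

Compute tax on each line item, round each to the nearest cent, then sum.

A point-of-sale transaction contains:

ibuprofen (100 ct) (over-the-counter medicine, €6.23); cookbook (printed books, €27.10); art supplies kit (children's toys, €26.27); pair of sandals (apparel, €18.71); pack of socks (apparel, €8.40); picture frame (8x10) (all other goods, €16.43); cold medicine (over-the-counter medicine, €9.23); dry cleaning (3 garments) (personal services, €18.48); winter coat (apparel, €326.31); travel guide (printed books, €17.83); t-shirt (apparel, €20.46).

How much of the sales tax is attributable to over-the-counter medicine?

€0.89

Ibuprofen (100 ct) €6.23: over-the-counter medicine → 5.75% → €0.36
Cold medicine €9.23: over-the-counter medicine → 5.75% → €0.53
Tax on over-the-counter medicine = €0.36 + €0.53 = €0.89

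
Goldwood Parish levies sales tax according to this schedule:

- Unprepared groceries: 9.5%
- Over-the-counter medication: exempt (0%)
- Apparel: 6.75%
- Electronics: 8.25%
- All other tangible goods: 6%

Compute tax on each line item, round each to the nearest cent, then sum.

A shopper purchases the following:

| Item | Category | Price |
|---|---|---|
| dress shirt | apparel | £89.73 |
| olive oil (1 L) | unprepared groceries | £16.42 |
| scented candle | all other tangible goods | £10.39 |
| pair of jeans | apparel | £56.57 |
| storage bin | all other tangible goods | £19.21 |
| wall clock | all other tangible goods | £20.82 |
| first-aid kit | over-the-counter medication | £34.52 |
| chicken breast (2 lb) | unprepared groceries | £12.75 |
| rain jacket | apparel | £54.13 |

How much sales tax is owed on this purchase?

Dress shirt £89.73: apparel → 6.75% → £6.06
Olive oil (1 L) £16.42: unprepared groceries → 9.5% → £1.56
Scented candle £10.39: all other tangible goods → 6% → £0.62
Pair of jeans £56.57: apparel → 6.75% → £3.82
Storage bin £19.21: all other tangible goods → 6% → £1.15
Wall clock £20.82: all other tangible goods → 6% → £1.25
First-aid kit £34.52: over-the-counter medication → 0% → £0.00
Chicken breast (2 lb) £12.75: unprepared groceries → 9.5% → £1.21
Rain jacket £54.13: apparel → 6.75% → £3.65
Total tax = £6.06 + £1.56 + £0.62 + £3.82 + £1.15 + £1.25 + £1.21 + £3.65 = £19.32

£19.32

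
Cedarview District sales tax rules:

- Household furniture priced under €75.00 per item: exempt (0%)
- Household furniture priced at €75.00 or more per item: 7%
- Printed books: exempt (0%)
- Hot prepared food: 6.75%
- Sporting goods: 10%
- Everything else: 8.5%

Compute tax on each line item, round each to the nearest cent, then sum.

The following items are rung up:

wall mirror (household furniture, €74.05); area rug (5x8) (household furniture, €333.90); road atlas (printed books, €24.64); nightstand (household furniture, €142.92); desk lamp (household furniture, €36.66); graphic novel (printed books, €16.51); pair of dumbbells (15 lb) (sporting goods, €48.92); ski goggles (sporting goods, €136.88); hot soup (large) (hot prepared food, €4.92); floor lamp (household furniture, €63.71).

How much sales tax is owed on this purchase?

€52.28

Wall mirror €74.05: household furniture, under €75.00 → 0% → €0.00
Area rug (5x8) €333.90: household furniture, €75.00 or more → 7% → €23.37
Road atlas €24.64: printed books → 0% → €0.00
Nightstand €142.92: household furniture, €75.00 or more → 7% → €10.00
Desk lamp €36.66: household furniture, under €75.00 → 0% → €0.00
Graphic novel €16.51: printed books → 0% → €0.00
Pair of dumbbells (15 lb) €48.92: sporting goods → 10% → €4.89
Ski goggles €136.88: sporting goods → 10% → €13.69
Hot soup (large) €4.92: hot prepared food → 6.75% → €0.33
Floor lamp €63.71: household furniture, under €75.00 → 0% → €0.00
Total tax = €23.37 + €10.00 + €4.89 + €13.69 + €0.33 = €52.28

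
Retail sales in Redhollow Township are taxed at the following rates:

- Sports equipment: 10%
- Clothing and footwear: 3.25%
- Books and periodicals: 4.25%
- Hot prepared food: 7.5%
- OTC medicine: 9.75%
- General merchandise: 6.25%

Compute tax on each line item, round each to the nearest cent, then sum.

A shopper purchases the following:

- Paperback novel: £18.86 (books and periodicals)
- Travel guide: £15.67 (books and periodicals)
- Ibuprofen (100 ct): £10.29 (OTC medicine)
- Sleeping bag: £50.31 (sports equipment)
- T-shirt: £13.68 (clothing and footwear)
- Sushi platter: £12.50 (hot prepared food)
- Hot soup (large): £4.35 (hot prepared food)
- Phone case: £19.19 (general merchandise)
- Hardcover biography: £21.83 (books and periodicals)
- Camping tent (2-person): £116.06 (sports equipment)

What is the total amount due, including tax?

Paperback novel £18.86: books and periodicals → 4.25% → £0.80
Travel guide £15.67: books and periodicals → 4.25% → £0.67
Ibuprofen (100 ct) £10.29: OTC medicine → 9.75% → £1.00
Sleeping bag £50.31: sports equipment → 10% → £5.03
T-shirt £13.68: clothing and footwear → 3.25% → £0.44
Sushi platter £12.50: hot prepared food → 7.5% → £0.94
Hot soup (large) £4.35: hot prepared food → 7.5% → £0.33
Phone case £19.19: general merchandise → 6.25% → £1.20
Hardcover biography £21.83: books and periodicals → 4.25% → £0.93
Camping tent (2-person) £116.06: sports equipment → 10% → £11.61
Subtotal = £282.74; tax = £22.95; total due = £305.69

£305.69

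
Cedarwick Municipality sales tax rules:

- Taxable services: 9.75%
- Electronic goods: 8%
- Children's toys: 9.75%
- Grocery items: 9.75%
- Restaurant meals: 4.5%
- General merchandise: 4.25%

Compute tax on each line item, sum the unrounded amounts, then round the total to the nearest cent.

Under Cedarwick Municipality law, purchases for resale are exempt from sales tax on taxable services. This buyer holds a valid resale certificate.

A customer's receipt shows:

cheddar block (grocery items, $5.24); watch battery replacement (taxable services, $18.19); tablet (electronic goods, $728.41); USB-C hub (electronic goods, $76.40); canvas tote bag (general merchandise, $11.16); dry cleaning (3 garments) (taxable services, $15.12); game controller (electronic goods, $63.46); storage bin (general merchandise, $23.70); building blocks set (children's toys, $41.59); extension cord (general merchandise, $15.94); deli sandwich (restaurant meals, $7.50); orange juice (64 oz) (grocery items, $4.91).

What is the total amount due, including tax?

$1088.62

Cheddar block $5.24: grocery items → 9.75% → $0.5109
Watch battery replacement $18.19: taxable services, buyer-exempt → 0% → $0.00
Tablet $728.41: electronic goods → 8% → $58.2728
USB-C hub $76.40: electronic goods → 8% → $6.112
Canvas tote bag $11.16: general merchandise → 4.25% → $0.4743
Dry cleaning (3 garments) $15.12: taxable services, buyer-exempt → 0% → $0.00
Game controller $63.46: electronic goods → 8% → $5.0768
Storage bin $23.70: general merchandise → 4.25% → $1.00725
Building blocks set $41.59: children's toys → 9.75% → $4.055025
Extension cord $15.94: general merchandise → 4.25% → $0.67745
Deli sandwich $7.50: restaurant meals → 4.5% → $0.3375
Orange juice (64 oz) $4.91: grocery items → 9.75% → $0.478725
Subtotal = $1011.62; unrounded tax = $77.00275 → $77.00; total due = $1088.62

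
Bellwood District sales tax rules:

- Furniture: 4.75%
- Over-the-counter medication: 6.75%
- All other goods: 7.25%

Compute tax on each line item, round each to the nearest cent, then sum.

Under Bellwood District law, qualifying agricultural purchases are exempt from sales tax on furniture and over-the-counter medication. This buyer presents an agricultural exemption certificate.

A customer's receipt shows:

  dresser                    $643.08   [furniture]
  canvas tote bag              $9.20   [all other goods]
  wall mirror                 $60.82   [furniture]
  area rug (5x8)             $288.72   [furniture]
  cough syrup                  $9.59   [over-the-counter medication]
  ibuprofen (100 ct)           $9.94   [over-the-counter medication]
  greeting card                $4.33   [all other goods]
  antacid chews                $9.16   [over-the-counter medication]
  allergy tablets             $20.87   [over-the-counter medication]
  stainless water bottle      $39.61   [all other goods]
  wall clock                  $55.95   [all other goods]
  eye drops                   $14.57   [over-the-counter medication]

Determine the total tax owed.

Dresser $643.08: furniture, buyer-exempt → 0% → $0.00
Canvas tote bag $9.20: all other goods → 7.25% → $0.67
Wall mirror $60.82: furniture, buyer-exempt → 0% → $0.00
Area rug (5x8) $288.72: furniture, buyer-exempt → 0% → $0.00
Cough syrup $9.59: over-the-counter medication, buyer-exempt → 0% → $0.00
Ibuprofen (100 ct) $9.94: over-the-counter medication, buyer-exempt → 0% → $0.00
Greeting card $4.33: all other goods → 7.25% → $0.31
Antacid chews $9.16: over-the-counter medication, buyer-exempt → 0% → $0.00
Allergy tablets $20.87: over-the-counter medication, buyer-exempt → 0% → $0.00
Stainless water bottle $39.61: all other goods → 7.25% → $2.87
Wall clock $55.95: all other goods → 7.25% → $4.06
Eye drops $14.57: over-the-counter medication, buyer-exempt → 0% → $0.00
Total tax = $0.67 + $0.31 + $2.87 + $4.06 = $7.91

$7.91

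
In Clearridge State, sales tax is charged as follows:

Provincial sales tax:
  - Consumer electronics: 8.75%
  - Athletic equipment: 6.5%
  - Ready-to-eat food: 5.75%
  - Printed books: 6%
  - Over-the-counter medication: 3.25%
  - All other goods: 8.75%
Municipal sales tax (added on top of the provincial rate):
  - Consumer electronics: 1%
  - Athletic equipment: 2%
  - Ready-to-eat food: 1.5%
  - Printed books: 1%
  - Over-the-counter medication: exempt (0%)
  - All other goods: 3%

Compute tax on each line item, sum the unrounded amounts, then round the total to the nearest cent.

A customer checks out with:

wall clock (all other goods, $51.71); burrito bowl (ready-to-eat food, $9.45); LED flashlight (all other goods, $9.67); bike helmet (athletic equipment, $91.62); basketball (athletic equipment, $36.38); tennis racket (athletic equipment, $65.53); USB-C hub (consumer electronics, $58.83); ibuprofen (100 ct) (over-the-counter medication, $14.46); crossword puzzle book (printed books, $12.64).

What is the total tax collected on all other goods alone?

Wall clock $51.71: all other goods → 8.75% + 3% municipal = 11.75% → $6.075925
LED flashlight $9.67: all other goods → 8.75% + 3% municipal = 11.75% → $1.136225
Tax on all other goods: unrounded sum = $7.21215 → $7.21

$7.21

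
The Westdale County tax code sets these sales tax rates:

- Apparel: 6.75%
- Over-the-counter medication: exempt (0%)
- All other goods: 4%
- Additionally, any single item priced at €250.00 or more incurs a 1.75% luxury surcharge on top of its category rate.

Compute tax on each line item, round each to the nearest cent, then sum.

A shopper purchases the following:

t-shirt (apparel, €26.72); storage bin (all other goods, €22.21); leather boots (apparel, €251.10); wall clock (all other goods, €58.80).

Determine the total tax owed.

T-shirt €26.72: apparel → 6.75% → €1.80
Storage bin €22.21: all other goods → 4% → €0.89
Leather boots €251.10: apparel → 6.75% + 1.75% surcharge = 8.5% → €21.34
Wall clock €58.80: all other goods → 4% → €2.35
Total tax = €1.80 + €0.89 + €21.34 + €2.35 = €26.38

€26.38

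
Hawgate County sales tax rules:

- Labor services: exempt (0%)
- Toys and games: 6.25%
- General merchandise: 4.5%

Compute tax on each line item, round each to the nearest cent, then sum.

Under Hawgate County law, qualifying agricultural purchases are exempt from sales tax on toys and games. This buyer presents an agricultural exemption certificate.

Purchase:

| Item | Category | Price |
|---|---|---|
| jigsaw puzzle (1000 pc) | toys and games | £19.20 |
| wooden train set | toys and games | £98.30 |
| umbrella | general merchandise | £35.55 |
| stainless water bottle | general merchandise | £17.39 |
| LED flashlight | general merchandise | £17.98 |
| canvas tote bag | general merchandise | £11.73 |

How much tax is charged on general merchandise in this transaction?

£3.72

Umbrella £35.55: general merchandise → 4.5% → £1.60
Stainless water bottle £17.39: general merchandise → 4.5% → £0.78
LED flashlight £17.98: general merchandise → 4.5% → £0.81
Canvas tote bag £11.73: general merchandise → 4.5% → £0.53
Tax on general merchandise = £1.60 + £0.78 + £0.81 + £0.53 = £3.72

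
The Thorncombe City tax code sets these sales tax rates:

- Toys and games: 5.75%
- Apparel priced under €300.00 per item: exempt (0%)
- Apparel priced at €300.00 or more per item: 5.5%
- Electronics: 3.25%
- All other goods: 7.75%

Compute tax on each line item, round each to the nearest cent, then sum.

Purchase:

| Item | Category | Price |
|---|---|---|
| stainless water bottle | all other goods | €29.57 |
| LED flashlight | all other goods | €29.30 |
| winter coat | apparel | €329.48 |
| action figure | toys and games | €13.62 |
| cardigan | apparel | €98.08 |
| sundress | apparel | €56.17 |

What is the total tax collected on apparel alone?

€18.12

Winter coat €329.48: apparel, €300.00 or more → 5.5% → €18.12
Cardigan €98.08: apparel, under €300.00 → 0% → €0.00
Sundress €56.17: apparel, under €300.00 → 0% → €0.00
Tax on apparel = €18.12 + €0.00 + €0.00 = €18.12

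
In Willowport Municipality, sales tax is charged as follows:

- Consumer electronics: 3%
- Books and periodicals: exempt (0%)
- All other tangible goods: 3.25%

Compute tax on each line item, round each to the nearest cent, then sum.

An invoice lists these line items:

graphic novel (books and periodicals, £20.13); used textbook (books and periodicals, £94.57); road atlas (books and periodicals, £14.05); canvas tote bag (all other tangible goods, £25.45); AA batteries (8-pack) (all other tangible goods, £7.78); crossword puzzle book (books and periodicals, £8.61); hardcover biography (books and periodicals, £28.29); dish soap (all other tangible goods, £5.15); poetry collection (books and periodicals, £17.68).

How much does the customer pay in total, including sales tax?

£222.96

Graphic novel £20.13: books and periodicals → 0% → £0.00
Used textbook £94.57: books and periodicals → 0% → £0.00
Road atlas £14.05: books and periodicals → 0% → £0.00
Canvas tote bag £25.45: all other tangible goods → 3.25% → £0.83
AA batteries (8-pack) £7.78: all other tangible goods → 3.25% → £0.25
Crossword puzzle book £8.61: books and periodicals → 0% → £0.00
Hardcover biography £28.29: books and periodicals → 0% → £0.00
Dish soap £5.15: all other tangible goods → 3.25% → £0.17
Poetry collection £17.68: books and periodicals → 0% → £0.00
Subtotal = £221.71; tax = £1.25; total due = £222.96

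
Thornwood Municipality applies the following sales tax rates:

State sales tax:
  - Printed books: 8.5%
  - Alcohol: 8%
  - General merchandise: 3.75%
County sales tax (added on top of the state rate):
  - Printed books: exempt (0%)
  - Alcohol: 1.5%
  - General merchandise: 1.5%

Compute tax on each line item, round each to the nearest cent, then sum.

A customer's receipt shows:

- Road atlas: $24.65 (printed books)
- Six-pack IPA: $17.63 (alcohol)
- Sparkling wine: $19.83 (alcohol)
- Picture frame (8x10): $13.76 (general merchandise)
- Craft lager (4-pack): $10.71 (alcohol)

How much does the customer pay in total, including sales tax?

Road atlas $24.65: printed books → 8.5% + 0% county = 8.5% → $2.10
Six-pack IPA $17.63: alcohol → 8% + 1.5% county = 9.5% → $1.67
Sparkling wine $19.83: alcohol → 8% + 1.5% county = 9.5% → $1.88
Picture frame (8x10) $13.76: general merchandise → 3.75% + 1.5% county = 5.25% → $0.72
Craft lager (4-pack) $10.71: alcohol → 8% + 1.5% county = 9.5% → $1.02
Subtotal = $86.58; tax = $7.39; total due = $93.97

$93.97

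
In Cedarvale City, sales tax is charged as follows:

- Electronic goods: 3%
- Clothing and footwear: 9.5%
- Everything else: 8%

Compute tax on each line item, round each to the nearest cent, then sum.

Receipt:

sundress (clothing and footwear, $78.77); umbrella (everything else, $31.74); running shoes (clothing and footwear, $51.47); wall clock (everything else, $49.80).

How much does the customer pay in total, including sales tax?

Sundress $78.77: clothing and footwear → 9.5% → $7.48
Umbrella $31.74: everything else → 8% → $2.54
Running shoes $51.47: clothing and footwear → 9.5% → $4.89
Wall clock $49.80: everything else → 8% → $3.98
Subtotal = $211.78; tax = $18.89; total due = $230.67

$230.67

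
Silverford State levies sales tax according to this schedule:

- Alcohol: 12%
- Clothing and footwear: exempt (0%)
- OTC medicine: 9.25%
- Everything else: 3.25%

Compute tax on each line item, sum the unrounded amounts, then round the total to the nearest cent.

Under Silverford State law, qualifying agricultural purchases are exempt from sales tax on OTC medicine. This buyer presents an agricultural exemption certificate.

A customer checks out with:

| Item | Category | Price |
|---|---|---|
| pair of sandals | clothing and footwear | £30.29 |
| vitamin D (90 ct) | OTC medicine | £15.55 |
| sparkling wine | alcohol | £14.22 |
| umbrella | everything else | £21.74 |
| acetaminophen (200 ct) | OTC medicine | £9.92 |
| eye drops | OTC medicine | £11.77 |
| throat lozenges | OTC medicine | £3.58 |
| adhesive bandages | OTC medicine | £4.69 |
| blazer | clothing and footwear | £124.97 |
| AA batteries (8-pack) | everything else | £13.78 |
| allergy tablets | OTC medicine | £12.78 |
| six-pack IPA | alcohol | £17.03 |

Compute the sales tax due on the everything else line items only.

Umbrella £21.74: everything else → 3.25% → £0.70655
AA batteries (8-pack) £13.78: everything else → 3.25% → £0.44785
Tax on everything else: unrounded sum = £1.1544 → £1.15

£1.15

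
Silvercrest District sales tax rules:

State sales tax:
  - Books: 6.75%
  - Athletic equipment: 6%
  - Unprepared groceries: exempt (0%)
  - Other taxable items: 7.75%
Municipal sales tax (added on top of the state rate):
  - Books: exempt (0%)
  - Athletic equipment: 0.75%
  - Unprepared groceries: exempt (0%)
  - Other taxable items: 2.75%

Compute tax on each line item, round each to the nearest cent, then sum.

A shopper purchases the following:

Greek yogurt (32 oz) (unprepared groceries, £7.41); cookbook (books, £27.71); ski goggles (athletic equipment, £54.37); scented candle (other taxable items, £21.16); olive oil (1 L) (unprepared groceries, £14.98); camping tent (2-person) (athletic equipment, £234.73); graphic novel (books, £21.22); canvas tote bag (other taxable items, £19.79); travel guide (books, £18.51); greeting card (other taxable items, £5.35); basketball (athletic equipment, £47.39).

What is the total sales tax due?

Greek yogurt (32 oz) £7.41: unprepared groceries → 0% + 0% municipal = 0% → £0.00
Cookbook £27.71: books → 6.75% + 0% municipal = 6.75% → £1.87
Ski goggles £54.37: athletic equipment → 6% + 0.75% municipal = 6.75% → £3.67
Scented candle £21.16: other taxable items → 7.75% + 2.75% municipal = 10.5% → £2.22
Olive oil (1 L) £14.98: unprepared groceries → 0% + 0% municipal = 0% → £0.00
Camping tent (2-person) £234.73: athletic equipment → 6% + 0.75% municipal = 6.75% → £15.84
Graphic novel £21.22: books → 6.75% + 0% municipal = 6.75% → £1.43
Canvas tote bag £19.79: other taxable items → 7.75% + 2.75% municipal = 10.5% → £2.08
Travel guide £18.51: books → 6.75% + 0% municipal = 6.75% → £1.25
Greeting card £5.35: other taxable items → 7.75% + 2.75% municipal = 10.5% → £0.56
Basketball £47.39: athletic equipment → 6% + 0.75% municipal = 6.75% → £3.20
Total tax = £1.87 + £3.67 + £2.22 + £15.84 + £1.43 + £2.08 + £1.25 + £0.56 + £3.20 = £32.12

£32.12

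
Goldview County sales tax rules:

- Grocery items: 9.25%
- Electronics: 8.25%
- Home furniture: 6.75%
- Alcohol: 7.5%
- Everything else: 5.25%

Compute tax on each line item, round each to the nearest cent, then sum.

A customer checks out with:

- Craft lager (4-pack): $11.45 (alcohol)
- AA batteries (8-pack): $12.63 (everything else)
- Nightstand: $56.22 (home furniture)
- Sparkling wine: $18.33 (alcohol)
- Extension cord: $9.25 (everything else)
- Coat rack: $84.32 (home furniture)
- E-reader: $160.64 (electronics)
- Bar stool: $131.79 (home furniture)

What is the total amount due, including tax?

$519.64

Craft lager (4-pack) $11.45: alcohol → 7.5% → $0.86
AA batteries (8-pack) $12.63: everything else → 5.25% → $0.66
Nightstand $56.22: home furniture → 6.75% → $3.79
Sparkling wine $18.33: alcohol → 7.5% → $1.37
Extension cord $9.25: everything else → 5.25% → $0.49
Coat rack $84.32: home furniture → 6.75% → $5.69
E-reader $160.64: electronics → 8.25% → $13.25
Bar stool $131.79: home furniture → 6.75% → $8.90
Subtotal = $484.63; tax = $35.01; total due = $519.64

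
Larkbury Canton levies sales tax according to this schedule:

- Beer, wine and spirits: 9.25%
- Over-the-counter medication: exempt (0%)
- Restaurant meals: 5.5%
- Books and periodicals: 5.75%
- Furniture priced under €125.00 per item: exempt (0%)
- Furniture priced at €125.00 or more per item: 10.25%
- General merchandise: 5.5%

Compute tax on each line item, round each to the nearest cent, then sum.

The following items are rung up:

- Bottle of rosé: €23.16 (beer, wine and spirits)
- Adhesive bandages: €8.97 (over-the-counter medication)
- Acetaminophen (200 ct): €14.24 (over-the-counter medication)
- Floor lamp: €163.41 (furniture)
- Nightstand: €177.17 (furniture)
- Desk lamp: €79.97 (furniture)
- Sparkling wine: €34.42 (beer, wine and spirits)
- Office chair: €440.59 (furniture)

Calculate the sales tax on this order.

€85.39

Bottle of rosé €23.16: beer, wine and spirits → 9.25% → €2.14
Adhesive bandages €8.97: over-the-counter medication → 0% → €0.00
Acetaminophen (200 ct) €14.24: over-the-counter medication → 0% → €0.00
Floor lamp €163.41: furniture, €125.00 or more → 10.25% → €16.75
Nightstand €177.17: furniture, €125.00 or more → 10.25% → €18.16
Desk lamp €79.97: furniture, under €125.00 → 0% → €0.00
Sparkling wine €34.42: beer, wine and spirits → 9.25% → €3.18
Office chair €440.59: furniture, €125.00 or more → 10.25% → €45.16
Total tax = €2.14 + €16.75 + €18.16 + €3.18 + €45.16 = €85.39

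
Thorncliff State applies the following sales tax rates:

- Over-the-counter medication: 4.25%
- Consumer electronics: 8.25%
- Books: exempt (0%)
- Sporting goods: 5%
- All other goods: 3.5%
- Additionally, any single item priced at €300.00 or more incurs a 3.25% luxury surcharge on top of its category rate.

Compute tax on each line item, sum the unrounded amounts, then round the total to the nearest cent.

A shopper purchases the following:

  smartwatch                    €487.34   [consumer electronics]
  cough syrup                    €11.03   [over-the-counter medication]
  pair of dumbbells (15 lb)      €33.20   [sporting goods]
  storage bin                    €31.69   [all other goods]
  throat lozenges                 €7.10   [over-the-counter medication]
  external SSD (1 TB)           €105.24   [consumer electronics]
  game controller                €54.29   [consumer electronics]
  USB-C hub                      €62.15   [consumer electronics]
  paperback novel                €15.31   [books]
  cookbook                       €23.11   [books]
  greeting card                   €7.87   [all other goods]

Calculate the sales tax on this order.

Smartwatch €487.34: consumer electronics → 8.25% + 3.25% surcharge = 11.5% → €56.0441
Cough syrup €11.03: over-the-counter medication → 4.25% → €0.468775
Pair of dumbbells (15 lb) €33.20: sporting goods → 5% → €1.66
Storage bin €31.69: all other goods → 3.5% → €1.10915
Throat lozenges €7.10: over-the-counter medication → 4.25% → €0.30175
External SSD (1 TB) €105.24: consumer electronics → 8.25% → €8.6823
Game controller €54.29: consumer electronics → 8.25% → €4.478925
USB-C hub €62.15: consumer electronics → 8.25% → €5.127375
Paperback novel €15.31: books → 0% → €0.00
Cookbook €23.11: books → 0% → €0.00
Greeting card €7.87: all other goods → 3.5% → €0.27545
Unrounded tax sum = €78.147825 → €78.15

€78.15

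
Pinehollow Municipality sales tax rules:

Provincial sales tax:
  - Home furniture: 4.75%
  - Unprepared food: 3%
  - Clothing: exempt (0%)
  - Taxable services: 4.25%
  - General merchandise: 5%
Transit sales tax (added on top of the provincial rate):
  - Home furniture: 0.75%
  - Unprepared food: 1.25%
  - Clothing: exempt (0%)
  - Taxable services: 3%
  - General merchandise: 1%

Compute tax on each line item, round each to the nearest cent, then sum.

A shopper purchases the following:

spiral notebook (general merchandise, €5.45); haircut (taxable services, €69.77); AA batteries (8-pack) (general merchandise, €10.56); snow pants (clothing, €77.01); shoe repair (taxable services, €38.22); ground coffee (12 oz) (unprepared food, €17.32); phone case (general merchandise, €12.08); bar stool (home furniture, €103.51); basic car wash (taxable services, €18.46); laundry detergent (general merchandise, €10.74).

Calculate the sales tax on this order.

€17.92

Spiral notebook €5.45: general merchandise → 5% + 1% transit = 6% → €0.33
Haircut €69.77: taxable services → 4.25% + 3% transit = 7.25% → €5.06
AA batteries (8-pack) €10.56: general merchandise → 5% + 1% transit = 6% → €0.63
Snow pants €77.01: clothing → 0% + 0% transit = 0% → €0.00
Shoe repair €38.22: taxable services → 4.25% + 3% transit = 7.25% → €2.77
Ground coffee (12 oz) €17.32: unprepared food → 3% + 1.25% transit = 4.25% → €0.74
Phone case €12.08: general merchandise → 5% + 1% transit = 6% → €0.72
Bar stool €103.51: home furniture → 4.75% + 0.75% transit = 5.5% → €5.69
Basic car wash €18.46: taxable services → 4.25% + 3% transit = 7.25% → €1.34
Laundry detergent €10.74: general merchandise → 5% + 1% transit = 6% → €0.64
Total tax = €0.33 + €5.06 + €0.63 + €2.77 + €0.74 + €0.72 + €5.69 + €1.34 + €0.64 = €17.92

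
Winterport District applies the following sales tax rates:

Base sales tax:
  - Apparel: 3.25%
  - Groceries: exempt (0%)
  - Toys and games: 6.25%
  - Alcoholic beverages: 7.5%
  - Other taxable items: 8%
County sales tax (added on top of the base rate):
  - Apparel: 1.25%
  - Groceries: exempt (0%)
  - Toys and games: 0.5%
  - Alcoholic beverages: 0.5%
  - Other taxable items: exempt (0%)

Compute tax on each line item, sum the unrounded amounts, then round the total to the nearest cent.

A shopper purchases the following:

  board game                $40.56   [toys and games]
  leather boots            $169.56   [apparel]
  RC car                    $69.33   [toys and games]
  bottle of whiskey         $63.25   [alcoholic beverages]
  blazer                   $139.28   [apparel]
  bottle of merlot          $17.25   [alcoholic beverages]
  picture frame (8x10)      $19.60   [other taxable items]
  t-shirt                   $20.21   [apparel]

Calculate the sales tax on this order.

$30.23

Board game $40.56: toys and games → 6.25% + 0.5% county = 6.75% → $2.7378
Leather boots $169.56: apparel → 3.25% + 1.25% county = 4.5% → $7.6302
RC car $69.33: toys and games → 6.25% + 0.5% county = 6.75% → $4.679775
Bottle of whiskey $63.25: alcoholic beverages → 7.5% + 0.5% county = 8% → $5.06
Blazer $139.28: apparel → 3.25% + 1.25% county = 4.5% → $6.2676
Bottle of merlot $17.25: alcoholic beverages → 7.5% + 0.5% county = 8% → $1.38
Picture frame (8x10) $19.60: other taxable items → 8% + 0% county = 8% → $1.568
T-shirt $20.21: apparel → 3.25% + 1.25% county = 4.5% → $0.90945
Unrounded tax sum = $30.232825 → $30.23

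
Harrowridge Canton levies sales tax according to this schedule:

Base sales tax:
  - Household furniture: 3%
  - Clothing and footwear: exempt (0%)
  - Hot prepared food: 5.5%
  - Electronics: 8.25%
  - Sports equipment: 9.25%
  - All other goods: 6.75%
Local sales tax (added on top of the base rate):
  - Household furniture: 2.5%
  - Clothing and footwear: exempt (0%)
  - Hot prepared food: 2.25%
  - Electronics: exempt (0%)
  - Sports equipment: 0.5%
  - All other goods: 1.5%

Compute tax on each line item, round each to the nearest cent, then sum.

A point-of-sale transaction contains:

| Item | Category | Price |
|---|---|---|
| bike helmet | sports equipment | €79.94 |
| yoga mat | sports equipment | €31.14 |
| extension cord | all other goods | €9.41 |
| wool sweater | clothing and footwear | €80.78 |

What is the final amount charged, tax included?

Bike helmet €79.94: sports equipment → 9.25% + 0.5% local = 9.75% → €7.79
Yoga mat €31.14: sports equipment → 9.25% + 0.5% local = 9.75% → €3.04
Extension cord €9.41: all other goods → 6.75% + 1.5% local = 8.25% → €0.78
Wool sweater €80.78: clothing and footwear → 0% + 0% local = 0% → €0.00
Subtotal = €201.27; tax = €11.61; total due = €212.88

€212.88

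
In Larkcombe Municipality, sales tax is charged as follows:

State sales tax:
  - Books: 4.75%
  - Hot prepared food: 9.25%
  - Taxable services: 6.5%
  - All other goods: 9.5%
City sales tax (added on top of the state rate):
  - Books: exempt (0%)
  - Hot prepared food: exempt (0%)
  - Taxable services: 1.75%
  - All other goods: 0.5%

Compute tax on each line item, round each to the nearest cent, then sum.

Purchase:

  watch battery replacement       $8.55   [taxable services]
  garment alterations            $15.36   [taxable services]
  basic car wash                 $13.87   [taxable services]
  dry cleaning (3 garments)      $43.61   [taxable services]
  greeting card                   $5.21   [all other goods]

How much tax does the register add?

$7.24

Watch battery replacement $8.55: taxable services → 6.5% + 1.75% city = 8.25% → $0.71
Garment alterations $15.36: taxable services → 6.5% + 1.75% city = 8.25% → $1.27
Basic car wash $13.87: taxable services → 6.5% + 1.75% city = 8.25% → $1.14
Dry cleaning (3 garments) $43.61: taxable services → 6.5% + 1.75% city = 8.25% → $3.60
Greeting card $5.21: all other goods → 9.5% + 0.5% city = 10% → $0.52
Total tax = $0.71 + $1.27 + $1.14 + $3.60 + $0.52 = $7.24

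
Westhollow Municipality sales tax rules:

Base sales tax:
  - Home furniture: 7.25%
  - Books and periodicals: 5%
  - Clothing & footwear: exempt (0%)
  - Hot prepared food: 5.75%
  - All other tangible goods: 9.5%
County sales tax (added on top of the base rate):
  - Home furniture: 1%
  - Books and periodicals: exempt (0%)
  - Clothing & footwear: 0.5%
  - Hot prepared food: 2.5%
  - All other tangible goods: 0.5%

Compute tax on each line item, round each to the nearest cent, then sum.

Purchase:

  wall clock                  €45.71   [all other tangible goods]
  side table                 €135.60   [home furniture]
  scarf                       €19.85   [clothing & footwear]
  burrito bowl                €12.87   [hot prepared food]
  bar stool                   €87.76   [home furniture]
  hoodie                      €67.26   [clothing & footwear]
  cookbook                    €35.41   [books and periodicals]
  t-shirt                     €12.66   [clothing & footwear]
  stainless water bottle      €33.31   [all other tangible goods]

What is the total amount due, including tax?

Wall clock €45.71: all other tangible goods → 9.5% + 0.5% county = 10% → €4.57
Side table €135.60: home furniture → 7.25% + 1% county = 8.25% → €11.19
Scarf €19.85: clothing & footwear → 0% + 0.5% county = 0.5% → €0.10
Burrito bowl €12.87: hot prepared food → 5.75% + 2.5% county = 8.25% → €1.06
Bar stool €87.76: home furniture → 7.25% + 1% county = 8.25% → €7.24
Hoodie €67.26: clothing & footwear → 0% + 0.5% county = 0.5% → €0.34
Cookbook €35.41: books and periodicals → 5% + 0% county = 5% → €1.77
T-shirt €12.66: clothing & footwear → 0% + 0.5% county = 0.5% → €0.06
Stainless water bottle €33.31: all other tangible goods → 9.5% + 0.5% county = 10% → €3.33
Subtotal = €450.43; tax = €29.66; total due = €480.09

€480.09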